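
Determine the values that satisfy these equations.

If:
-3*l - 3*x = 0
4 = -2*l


Then:
l = -2
x = 2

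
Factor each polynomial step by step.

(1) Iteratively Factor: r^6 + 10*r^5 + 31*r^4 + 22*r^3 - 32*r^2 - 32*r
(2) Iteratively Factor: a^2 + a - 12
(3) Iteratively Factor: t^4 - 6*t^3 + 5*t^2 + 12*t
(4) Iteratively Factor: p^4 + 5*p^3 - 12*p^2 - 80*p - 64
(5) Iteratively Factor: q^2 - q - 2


(1) = (r)*(r^5 + 10*r^4 + 31*r^3 + 22*r^2 - 32*r - 32) = r*(r + 4)*(r^4 + 6*r^3 + 7*r^2 - 6*r - 8) = r*(r + 4)^2*(r^3 + 2*r^2 - r - 2) = r*(r + 1)*(r + 4)^2*(r^2 + r - 2) = r*(r + 1)*(r + 2)*(r + 4)^2*(r - 1)
(2) = (a - 3)*(a + 4)
(3) = (t + 1)*(t^3 - 7*t^2 + 12*t) = t*(t + 1)*(t^2 - 7*t + 12) = t*(t - 3)*(t + 1)*(t - 4)
(4) = (p - 4)*(p^3 + 9*p^2 + 24*p + 16) = (p - 4)*(p + 4)*(p^2 + 5*p + 4) = (p - 4)*(p + 4)^2*(p + 1)
(5) = (q - 2)*(q + 1)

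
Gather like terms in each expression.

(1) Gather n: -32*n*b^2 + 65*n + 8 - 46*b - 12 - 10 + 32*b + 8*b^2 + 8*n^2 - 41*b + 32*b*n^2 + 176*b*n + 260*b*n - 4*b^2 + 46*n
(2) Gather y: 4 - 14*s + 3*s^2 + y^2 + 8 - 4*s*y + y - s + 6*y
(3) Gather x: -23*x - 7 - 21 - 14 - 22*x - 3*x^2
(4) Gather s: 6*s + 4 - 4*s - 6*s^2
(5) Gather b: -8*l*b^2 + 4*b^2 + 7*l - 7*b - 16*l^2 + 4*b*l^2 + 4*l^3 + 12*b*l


(1) = 4*b^2 - 55*b + n^2*(32*b + 8) + n*(-32*b^2 + 436*b + 111) - 14
(2) = 3*s^2 - 15*s + y^2 + y*(7 - 4*s) + 12
(3) = -3*x^2 - 45*x - 42
(4) = -6*s^2 + 2*s + 4
(5) = b^2*(4 - 8*l) + b*(4*l^2 + 12*l - 7) + 4*l^3 - 16*l^2 + 7*l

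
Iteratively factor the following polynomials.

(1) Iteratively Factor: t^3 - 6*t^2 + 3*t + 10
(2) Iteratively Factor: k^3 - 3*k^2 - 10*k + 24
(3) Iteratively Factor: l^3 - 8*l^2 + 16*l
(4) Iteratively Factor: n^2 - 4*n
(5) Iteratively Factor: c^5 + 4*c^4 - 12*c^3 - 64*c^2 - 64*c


(1) = (t + 1)*(t^2 - 7*t + 10) = (t - 5)*(t + 1)*(t - 2)
(2) = (k + 3)*(k^2 - 6*k + 8) = (k - 2)*(k + 3)*(k - 4)
(3) = (l)*(l^2 - 8*l + 16) = l*(l - 4)*(l - 4)
(4) = (n - 4)*(n)
(5) = (c - 4)*(c^4 + 8*c^3 + 20*c^2 + 16*c) = (c - 4)*(c + 2)*(c^3 + 6*c^2 + 8*c) = c*(c - 4)*(c + 2)*(c^2 + 6*c + 8) = c*(c - 4)*(c + 2)^2*(c + 4)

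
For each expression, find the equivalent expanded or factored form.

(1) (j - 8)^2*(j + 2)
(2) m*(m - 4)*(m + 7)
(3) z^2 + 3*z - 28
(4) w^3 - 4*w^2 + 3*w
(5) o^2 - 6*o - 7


(1) = j^3 - 14*j^2 + 32*j + 128
(2) = m^3 + 3*m^2 - 28*m
(3) = (z - 4)*(z + 7)
(4) = w*(w - 3)*(w - 1)
(5) = (o - 7)*(o + 1)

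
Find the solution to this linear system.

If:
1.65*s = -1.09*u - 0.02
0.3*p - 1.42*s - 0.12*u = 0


Then:
p = -2.72686868686869*u - 0.0573737373737374
s = -0.660606060606061*u - 0.0121212121212121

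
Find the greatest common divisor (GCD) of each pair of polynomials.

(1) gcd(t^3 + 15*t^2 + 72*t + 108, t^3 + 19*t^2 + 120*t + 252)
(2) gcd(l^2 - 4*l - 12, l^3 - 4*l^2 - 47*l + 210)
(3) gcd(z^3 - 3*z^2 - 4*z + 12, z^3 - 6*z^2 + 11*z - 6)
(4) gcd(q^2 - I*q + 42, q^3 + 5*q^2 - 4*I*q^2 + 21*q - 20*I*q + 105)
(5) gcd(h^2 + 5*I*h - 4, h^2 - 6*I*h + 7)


(1) = gcd((t + 3)*(t + 6)^2, (t + 6)^2*(t + 7)) = t^2 + 12*t + 36
(2) = gcd((l - 6)*(l + 2), (l - 6)*(l - 5)*(l + 7)) = l - 6
(3) = z^2 - 5*z + 6
(4) = q - 7*I
(5) = h + I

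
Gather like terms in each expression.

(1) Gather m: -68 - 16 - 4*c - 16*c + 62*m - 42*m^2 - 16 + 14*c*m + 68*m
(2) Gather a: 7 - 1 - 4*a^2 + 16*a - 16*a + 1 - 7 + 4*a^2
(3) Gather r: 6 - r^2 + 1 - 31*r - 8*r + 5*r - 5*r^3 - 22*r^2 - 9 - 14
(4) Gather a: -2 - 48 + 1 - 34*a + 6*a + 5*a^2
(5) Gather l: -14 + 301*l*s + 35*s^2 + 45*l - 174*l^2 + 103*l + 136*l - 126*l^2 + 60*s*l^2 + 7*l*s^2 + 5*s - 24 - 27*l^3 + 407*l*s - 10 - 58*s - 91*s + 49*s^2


(1) = -20*c - 42*m^2 + m*(14*c + 130) - 100
(2) = 0
(3) = -5*r^3 - 23*r^2 - 34*r - 16
(4) = 5*a^2 - 28*a - 49
(5) = -27*l^3 + l^2*(60*s - 300) + l*(7*s^2 + 708*s + 284) + 84*s^2 - 144*s - 48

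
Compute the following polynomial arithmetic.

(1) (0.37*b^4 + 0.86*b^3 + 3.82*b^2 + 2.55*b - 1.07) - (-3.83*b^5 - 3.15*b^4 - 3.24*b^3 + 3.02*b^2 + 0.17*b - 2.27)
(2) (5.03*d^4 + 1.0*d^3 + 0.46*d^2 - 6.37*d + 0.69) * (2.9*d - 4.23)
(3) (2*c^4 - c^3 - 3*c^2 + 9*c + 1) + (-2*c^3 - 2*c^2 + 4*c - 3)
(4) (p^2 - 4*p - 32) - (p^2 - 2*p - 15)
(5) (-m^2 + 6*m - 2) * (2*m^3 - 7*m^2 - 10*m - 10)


(1) = 3.83*b^5 + 3.52*b^4 + 4.1*b^3 + 0.8*b^2 + 2.38*b + 1.2
(2) = 14.587*d^5 - 18.3769*d^4 - 2.896*d^3 - 20.4188*d^2 + 28.9461*d - 2.9187
(3) = 2*c^4 - 3*c^3 - 5*c^2 + 13*c - 2
(4) = -2*p - 17
(5) = -2*m^5 + 19*m^4 - 36*m^3 - 36*m^2 - 40*m + 20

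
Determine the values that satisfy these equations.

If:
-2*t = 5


Then:
t = -5/2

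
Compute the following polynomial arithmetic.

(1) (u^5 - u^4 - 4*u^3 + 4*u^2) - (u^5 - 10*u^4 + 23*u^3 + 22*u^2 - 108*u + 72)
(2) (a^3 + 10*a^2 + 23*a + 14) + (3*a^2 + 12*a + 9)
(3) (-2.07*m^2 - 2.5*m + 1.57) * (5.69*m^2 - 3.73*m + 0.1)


(1) = 9*u^4 - 27*u^3 - 18*u^2 + 108*u - 72
(2) = a^3 + 13*a^2 + 35*a + 23
(3) = -11.7783*m^4 - 6.5039*m^3 + 18.0513*m^2 - 6.1061*m + 0.157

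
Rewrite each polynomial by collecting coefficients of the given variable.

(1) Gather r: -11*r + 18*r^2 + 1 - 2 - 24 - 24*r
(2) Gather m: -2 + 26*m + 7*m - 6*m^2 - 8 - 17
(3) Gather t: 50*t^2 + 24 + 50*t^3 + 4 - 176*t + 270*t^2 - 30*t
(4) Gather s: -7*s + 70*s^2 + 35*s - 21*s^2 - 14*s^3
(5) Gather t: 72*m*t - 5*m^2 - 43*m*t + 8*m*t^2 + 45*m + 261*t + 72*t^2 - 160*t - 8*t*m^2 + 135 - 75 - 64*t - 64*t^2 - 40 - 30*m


(1) = 18*r^2 - 35*r - 25
(2) = -6*m^2 + 33*m - 27
(3) = 50*t^3 + 320*t^2 - 206*t + 28
(4) = -14*s^3 + 49*s^2 + 28*s
(5) = -5*m^2 + 15*m + t^2*(8*m + 8) + t*(-8*m^2 + 29*m + 37) + 20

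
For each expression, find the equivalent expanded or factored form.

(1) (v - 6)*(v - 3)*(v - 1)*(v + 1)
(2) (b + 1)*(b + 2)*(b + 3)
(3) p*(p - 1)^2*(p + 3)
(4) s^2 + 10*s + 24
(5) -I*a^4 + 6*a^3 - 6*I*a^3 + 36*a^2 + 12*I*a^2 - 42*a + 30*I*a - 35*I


(1) = v^4 - 9*v^3 + 17*v^2 + 9*v - 18
(2) = b^3 + 6*b^2 + 11*b + 6
(3) = p^4 + p^3 - 5*p^2 + 3*p
(4) = (s + 4)*(s + 6)
(5) = (a - 1)*(a + 7)*(a + 5*I)*(-I*a + 1)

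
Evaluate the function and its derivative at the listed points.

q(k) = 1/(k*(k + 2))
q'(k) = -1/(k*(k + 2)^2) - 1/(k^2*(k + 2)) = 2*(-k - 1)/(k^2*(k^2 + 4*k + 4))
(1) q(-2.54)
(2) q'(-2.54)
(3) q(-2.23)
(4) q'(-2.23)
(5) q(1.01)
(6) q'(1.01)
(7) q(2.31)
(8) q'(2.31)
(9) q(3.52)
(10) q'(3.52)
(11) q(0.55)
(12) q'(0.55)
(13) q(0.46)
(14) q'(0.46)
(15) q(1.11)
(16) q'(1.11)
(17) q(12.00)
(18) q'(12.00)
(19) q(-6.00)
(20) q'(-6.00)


(1) = 0.73
(2) = 1.64
(3) = 1.95
(4) = 9.35
(5) = 0.33
(6) = -0.43
(7) = 0.10
(8) = -0.07
(9) = 0.05
(10) = -0.02
(11) = 0.71
(12) = -1.58
(13) = 0.88
(14) = -2.28
(15) = 0.29
(16) = -0.35
(17) = 0.01
(18) = -0.00
(19) = 0.04
(20) = 0.02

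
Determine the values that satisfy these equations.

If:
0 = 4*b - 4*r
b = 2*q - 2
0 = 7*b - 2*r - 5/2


Then:
b = 1/2
q = 5/4
r = 1/2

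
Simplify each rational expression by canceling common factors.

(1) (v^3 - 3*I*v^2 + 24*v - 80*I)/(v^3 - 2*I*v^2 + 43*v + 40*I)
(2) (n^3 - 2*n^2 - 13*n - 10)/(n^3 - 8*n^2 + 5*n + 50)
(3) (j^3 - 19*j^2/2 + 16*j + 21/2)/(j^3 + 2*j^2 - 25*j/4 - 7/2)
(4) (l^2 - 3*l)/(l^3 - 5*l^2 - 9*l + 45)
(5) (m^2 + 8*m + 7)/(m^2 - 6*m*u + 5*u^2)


(1) = (v^2 - 8*I*v - 16)/(v^2 - 7*I*v + 8)
(2) = (n + 1)/(n - 5)
(3) = (2*j^2 - 20*j + 42)/(2*j^2 + 3*j - 14)
(4) = l/(l^2 - 2*l - 15)
(5) = (m^2 + 8*m + 7)/(m^2 - 6*m*u + 5*u^2)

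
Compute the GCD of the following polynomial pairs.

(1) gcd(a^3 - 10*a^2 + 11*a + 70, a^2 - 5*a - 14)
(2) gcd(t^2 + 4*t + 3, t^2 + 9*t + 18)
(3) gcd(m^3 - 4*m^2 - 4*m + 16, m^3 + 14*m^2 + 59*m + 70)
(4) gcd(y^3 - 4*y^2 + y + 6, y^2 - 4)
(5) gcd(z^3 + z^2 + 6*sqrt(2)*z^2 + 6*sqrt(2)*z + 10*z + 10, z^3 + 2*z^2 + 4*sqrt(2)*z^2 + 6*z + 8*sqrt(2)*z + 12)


(1) = a^2 - 5*a - 14
(2) = t + 3
(3) = gcd((m - 4)*(m - 2)*(m + 2), (m + 2)*(m + 5)*(m + 7)) = m + 2
(4) = y - 2
(5) = z + sqrt(2)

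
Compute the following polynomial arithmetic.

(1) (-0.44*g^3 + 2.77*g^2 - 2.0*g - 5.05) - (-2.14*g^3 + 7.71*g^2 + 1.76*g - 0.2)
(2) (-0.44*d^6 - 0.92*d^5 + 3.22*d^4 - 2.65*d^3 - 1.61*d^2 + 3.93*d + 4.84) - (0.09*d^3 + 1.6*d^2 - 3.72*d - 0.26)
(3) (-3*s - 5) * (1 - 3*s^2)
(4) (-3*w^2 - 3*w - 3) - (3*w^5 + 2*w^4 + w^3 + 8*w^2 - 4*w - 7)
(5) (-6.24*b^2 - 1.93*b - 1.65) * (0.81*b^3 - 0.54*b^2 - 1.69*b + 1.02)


(1) = 1.7*g^3 - 4.94*g^2 - 3.76*g - 4.85
(2) = -0.44*d^6 - 0.92*d^5 + 3.22*d^4 - 2.74*d^3 - 3.21*d^2 + 7.65*d + 5.1
(3) = 9*s^3 + 15*s^2 - 3*s - 5
(4) = -3*w^5 - 2*w^4 - w^3 - 11*w^2 + w + 4
(5) = -5.0544*b^5 + 1.8063*b^4 + 10.2513*b^3 - 2.2121*b^2 + 0.8199*b - 1.683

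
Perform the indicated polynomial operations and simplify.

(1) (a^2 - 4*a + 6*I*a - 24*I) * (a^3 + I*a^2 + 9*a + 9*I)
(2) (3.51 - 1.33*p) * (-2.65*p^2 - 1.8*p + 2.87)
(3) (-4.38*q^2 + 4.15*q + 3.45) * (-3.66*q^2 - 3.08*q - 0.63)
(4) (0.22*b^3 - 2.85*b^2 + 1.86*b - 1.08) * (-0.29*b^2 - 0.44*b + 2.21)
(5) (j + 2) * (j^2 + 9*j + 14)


(1) = a^5 - 4*a^4 + 7*I*a^4 + 3*a^3 - 28*I*a^3 - 12*a^2 + 63*I*a^2 - 54*a - 252*I*a + 216
(2) = 3.5245*p^3 - 6.9075*p^2 - 10.1351*p + 10.0737
(3) = 16.0308*q^4 - 1.6986*q^3 - 22.6496*q^2 - 13.2405*q - 2.1735
(4) = -0.0638*b^5 + 0.7297*b^4 + 1.2008*b^3 - 6.8037*b^2 + 4.5858*b - 2.3868
(5) = j^3 + 11*j^2 + 32*j + 28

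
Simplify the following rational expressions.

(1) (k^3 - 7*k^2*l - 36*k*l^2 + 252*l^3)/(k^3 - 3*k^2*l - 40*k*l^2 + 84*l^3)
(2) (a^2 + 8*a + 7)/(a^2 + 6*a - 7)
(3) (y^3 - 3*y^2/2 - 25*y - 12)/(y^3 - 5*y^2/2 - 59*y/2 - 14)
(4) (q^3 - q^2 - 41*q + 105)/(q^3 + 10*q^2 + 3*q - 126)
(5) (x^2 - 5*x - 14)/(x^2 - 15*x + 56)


(1) = (k - 6*l)/(k - 2*l)
(2) = (a + 1)/(a - 1)
(3) = (y - 6)/(y - 7)
(4) = (q - 5)/(q + 6)
(5) = (x + 2)/(x - 8)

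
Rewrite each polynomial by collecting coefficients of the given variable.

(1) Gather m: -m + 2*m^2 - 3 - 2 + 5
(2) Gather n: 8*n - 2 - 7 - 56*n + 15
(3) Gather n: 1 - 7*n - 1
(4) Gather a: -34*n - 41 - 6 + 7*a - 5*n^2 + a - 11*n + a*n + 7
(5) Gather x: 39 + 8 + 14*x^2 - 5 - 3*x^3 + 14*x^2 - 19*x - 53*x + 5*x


(1) = 2*m^2 - m
(2) = 6 - 48*n
(3) = -7*n
(4) = a*(n + 8) - 5*n^2 - 45*n - 40
(5) = -3*x^3 + 28*x^2 - 67*x + 42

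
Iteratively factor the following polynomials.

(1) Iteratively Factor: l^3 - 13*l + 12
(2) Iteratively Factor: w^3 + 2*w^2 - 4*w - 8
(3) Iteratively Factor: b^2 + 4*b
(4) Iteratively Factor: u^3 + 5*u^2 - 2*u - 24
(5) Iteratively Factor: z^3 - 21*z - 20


(1) = (l - 1)*(l^2 + l - 12) = (l - 3)*(l - 1)*(l + 4)
(2) = (w + 2)*(w^2 - 4) = (w + 2)^2*(w - 2)
(3) = (b + 4)*(b)
(4) = (u - 2)*(u^2 + 7*u + 12) = (u - 2)*(u + 4)*(u + 3)
(5) = (z + 4)*(z^2 - 4*z - 5) = (z + 1)*(z + 4)*(z - 5)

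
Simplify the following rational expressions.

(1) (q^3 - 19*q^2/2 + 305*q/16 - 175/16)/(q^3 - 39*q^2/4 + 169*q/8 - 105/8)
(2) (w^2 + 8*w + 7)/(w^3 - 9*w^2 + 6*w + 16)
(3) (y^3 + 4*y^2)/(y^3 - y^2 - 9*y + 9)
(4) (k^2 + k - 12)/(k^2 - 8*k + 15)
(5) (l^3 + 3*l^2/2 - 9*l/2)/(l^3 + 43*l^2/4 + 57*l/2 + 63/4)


(1) = (4*q - 5)/(4*q - 6)
(2) = (w + 7)/(w^2 - 10*w + 16)
(3) = (y^3 + 4*y^2)/(y^3 - y^2 - 9*y + 9)
(4) = (k + 4)/(k - 5)
(5) = (4*l^2 - 6*l)/(4*l^2 + 31*l + 21)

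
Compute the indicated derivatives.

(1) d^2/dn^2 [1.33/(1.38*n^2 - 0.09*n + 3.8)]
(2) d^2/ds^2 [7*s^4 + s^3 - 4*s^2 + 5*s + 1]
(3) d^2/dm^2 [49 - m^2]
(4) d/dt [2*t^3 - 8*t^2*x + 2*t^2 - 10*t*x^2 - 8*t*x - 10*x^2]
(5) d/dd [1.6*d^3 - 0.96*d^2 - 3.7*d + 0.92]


(1) = (-5.065704*n^2 + 0.330372*n + 1.33*(2.76*n - 0.09)*(5.52*n - 0.18) - 13.94904)/(1.38*n^2 - 0.09*n + 3.8)^3
(2) = 84*s^2 + 6*s - 8
(3) = -2
(4) = 6*t^2 - 16*t*x + 4*t - 10*x^2 - 8*x
(5) = 4.8*d^2 - 1.92*d - 3.7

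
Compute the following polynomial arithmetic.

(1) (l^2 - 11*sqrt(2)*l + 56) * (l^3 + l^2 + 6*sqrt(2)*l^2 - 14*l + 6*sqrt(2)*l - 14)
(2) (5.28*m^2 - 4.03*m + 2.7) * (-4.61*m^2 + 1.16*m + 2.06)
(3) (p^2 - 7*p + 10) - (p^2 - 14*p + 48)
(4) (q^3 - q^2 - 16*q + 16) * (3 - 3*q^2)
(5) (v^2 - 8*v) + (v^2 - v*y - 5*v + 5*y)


(1) = l^5 - 5*sqrt(2)*l^4 + l^4 - 90*l^3 - 5*sqrt(2)*l^3 - 90*l^2 + 490*sqrt(2)*l^2 - 784*l + 490*sqrt(2)*l - 784
(2) = -24.3408*m^4 + 24.7031*m^3 - 6.245*m^2 - 5.1698*m + 5.562
(3) = 7*p - 38
(4) = -3*q^5 + 3*q^4 + 51*q^3 - 51*q^2 - 48*q + 48
(5) = 2*v^2 - v*y - 13*v + 5*y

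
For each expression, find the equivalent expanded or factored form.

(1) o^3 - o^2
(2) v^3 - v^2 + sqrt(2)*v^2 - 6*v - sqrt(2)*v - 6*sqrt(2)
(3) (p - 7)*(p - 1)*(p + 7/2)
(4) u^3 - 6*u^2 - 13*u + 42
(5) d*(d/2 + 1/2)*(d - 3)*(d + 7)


(1) = o^2*(o - 1)
(2) = (v - 3)*(v + 2)*(v + sqrt(2))
(3) = p^3 - 9*p^2/2 - 21*p + 49/2
(4) = (u - 7)*(u - 2)*(u + 3)
(5) = d^4/2 + 5*d^3/2 - 17*d^2/2 - 21*d/2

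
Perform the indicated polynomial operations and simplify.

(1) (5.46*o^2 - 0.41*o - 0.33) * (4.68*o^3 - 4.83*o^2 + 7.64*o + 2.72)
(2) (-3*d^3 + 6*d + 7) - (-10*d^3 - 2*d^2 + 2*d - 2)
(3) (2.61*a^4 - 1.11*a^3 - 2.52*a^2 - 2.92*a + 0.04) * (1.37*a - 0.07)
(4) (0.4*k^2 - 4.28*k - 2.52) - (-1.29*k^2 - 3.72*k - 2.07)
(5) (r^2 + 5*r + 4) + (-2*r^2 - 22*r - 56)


(1) = 25.5528*o^5 - 28.2906*o^4 + 42.1503*o^3 + 13.3127*o^2 - 3.6364*o - 0.8976
(2) = 7*d^3 + 2*d^2 + 4*d + 9
(3) = 3.5757*a^5 - 1.7034*a^4 - 3.3747*a^3 - 3.824*a^2 + 0.2592*a - 0.0028
(4) = 1.69*k^2 - 0.56*k - 0.45
(5) = -r^2 - 17*r - 52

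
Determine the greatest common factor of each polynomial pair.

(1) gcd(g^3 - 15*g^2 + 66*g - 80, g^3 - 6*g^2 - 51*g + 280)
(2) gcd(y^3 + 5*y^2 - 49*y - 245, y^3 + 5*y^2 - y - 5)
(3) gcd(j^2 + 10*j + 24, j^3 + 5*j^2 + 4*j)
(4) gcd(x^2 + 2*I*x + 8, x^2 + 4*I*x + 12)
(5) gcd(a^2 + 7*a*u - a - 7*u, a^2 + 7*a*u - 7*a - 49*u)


(1) = gcd((g - 8)*(g - 5)*(g - 2), (g - 8)*(g - 5)*(g + 7)) = g^2 - 13*g + 40
(2) = y + 5
(3) = j + 4
(4) = x - 2*I
(5) = a + 7*u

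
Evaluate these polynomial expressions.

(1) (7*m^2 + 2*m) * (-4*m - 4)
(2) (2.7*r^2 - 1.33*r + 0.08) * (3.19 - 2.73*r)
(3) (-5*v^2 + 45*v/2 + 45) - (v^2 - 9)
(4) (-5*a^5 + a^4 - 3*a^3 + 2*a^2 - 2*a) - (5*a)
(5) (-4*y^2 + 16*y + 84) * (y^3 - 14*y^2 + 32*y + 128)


(1) = -28*m^3 - 36*m^2 - 8*m
(2) = -7.371*r^3 + 12.2439*r^2 - 4.4611*r + 0.2552
(3) = -6*v^2 + 45*v/2 + 54
(4) = -5*a^5 + a^4 - 3*a^3 + 2*a^2 - 7*a
(5) = -4*y^5 + 72*y^4 - 268*y^3 - 1176*y^2 + 4736*y + 10752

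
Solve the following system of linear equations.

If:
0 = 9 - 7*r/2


Then:
r = 18/7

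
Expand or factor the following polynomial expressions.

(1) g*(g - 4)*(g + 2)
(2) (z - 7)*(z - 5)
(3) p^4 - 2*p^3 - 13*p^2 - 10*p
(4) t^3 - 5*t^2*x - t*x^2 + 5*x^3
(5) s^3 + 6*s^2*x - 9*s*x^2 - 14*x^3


(1) = g^3 - 2*g^2 - 8*g
(2) = z^2 - 12*z + 35
(3) = p*(p - 5)*(p + 1)*(p + 2)
(4) = (t - 5*x)*(t - x)*(t + x)
(5) = (s - 2*x)*(s + x)*(s + 7*x)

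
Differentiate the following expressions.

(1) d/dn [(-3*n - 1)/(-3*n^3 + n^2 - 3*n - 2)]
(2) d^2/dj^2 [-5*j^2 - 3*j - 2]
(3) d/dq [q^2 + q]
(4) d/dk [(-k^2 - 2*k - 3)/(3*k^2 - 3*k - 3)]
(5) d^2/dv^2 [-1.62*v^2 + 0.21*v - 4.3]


(1) = (9*n^3 - 3*n^2 + 9*n - (3*n + 1)*(9*n^2 - 2*n + 3) + 6)/(3*n^3 - n^2 + 3*n + 2)^2
(2) = -10
(3) = 2*q + 1
(4) = (k^2 + 8*k/3 - 1/3)/(k^4 - 2*k^3 - k^2 + 2*k + 1)
(5) = -3.24000000000000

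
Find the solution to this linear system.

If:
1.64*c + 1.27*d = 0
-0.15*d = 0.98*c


Then:
c = 0.00
d = 0.00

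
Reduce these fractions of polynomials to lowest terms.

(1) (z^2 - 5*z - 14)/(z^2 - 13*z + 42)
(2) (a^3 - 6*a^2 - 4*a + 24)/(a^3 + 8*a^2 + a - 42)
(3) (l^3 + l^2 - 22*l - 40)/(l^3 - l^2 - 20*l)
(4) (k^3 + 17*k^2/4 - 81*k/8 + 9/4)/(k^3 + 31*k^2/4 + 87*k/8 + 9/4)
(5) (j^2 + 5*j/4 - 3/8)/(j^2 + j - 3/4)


(1) = (z + 2)/(z - 6)
(2) = (a^2 - 4*a - 12)/(a^2 + 10*a + 21)
(3) = (l + 2)/l
(4) = (8*k^2 - 14*k + 3)/(8*k^2 + 14*k + 3)
(5) = (4*j - 1)/(4*j - 2)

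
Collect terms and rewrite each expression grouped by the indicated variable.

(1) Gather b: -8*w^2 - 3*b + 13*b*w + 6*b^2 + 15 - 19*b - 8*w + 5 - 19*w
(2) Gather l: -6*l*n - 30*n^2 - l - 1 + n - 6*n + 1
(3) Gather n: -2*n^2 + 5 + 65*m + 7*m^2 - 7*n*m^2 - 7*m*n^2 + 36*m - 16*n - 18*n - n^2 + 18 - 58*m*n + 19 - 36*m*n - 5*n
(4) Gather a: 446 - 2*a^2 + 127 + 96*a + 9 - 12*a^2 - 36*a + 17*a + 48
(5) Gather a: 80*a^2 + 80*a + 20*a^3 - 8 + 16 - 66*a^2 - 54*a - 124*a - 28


(1) = 6*b^2 + b*(13*w - 22) - 8*w^2 - 27*w + 20
(2) = l*(-6*n - 1) - 30*n^2 - 5*n
(3) = 7*m^2 + 101*m + n^2*(-7*m - 3) + n*(-7*m^2 - 94*m - 39) + 42
(4) = -14*a^2 + 77*a + 630
(5) = 20*a^3 + 14*a^2 - 98*a - 20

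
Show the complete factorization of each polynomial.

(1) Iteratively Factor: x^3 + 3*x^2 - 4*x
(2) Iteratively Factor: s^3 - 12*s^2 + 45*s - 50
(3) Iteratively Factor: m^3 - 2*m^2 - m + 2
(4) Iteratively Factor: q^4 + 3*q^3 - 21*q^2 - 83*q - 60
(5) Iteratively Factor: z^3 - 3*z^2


(1) = (x - 1)*(x^2 + 4*x) = x*(x - 1)*(x + 4)
(2) = (s - 5)*(s^2 - 7*s + 10) = (s - 5)*(s - 2)*(s - 5)
(3) = (m + 1)*(m^2 - 3*m + 2) = (m - 1)*(m + 1)*(m - 2)
(4) = (q + 3)*(q^3 - 21*q - 20) = (q + 1)*(q + 3)*(q^2 - q - 20) = (q + 1)*(q + 3)*(q + 4)*(q - 5)
(5) = (z - 3)*(z^2) = z*(z - 3)*(z)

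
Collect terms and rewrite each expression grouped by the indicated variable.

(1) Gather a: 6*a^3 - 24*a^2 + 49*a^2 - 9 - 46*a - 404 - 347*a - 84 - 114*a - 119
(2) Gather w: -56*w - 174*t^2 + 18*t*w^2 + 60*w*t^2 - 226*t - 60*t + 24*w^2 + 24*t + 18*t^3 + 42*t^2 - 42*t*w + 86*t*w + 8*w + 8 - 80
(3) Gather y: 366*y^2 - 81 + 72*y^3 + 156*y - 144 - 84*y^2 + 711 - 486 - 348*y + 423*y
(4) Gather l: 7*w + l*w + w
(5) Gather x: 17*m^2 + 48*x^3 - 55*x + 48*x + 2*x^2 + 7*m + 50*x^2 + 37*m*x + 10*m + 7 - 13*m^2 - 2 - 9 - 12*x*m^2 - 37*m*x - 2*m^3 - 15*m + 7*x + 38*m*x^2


(1) = 6*a^3 + 25*a^2 - 507*a - 616
(2) = 18*t^3 - 132*t^2 - 262*t + w^2*(18*t + 24) + w*(60*t^2 + 44*t - 48) - 72
(3) = 72*y^3 + 282*y^2 + 231*y
(4) = l*w + 8*w
(5) = -2*m^3 - 12*m^2*x + 4*m^2 + 2*m + 48*x^3 + x^2*(38*m + 52) - 4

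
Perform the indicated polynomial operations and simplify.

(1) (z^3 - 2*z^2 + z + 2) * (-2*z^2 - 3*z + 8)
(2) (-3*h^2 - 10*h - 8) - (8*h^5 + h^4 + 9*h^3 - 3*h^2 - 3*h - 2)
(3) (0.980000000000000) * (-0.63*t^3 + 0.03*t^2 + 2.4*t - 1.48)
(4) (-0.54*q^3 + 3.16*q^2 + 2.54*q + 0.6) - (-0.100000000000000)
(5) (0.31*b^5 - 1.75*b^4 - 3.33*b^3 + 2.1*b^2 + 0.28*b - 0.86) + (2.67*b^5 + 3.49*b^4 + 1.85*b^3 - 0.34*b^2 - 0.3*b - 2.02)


(1) = -2*z^5 + z^4 + 12*z^3 - 23*z^2 + 2*z + 16
(2) = -8*h^5 - h^4 - 9*h^3 - 7*h - 6
(3) = -0.6174*t^3 + 0.0294*t^2 + 2.352*t - 1.4504
(4) = -0.54*q^3 + 3.16*q^2 + 2.54*q + 0.7
(5) = 2.98*b^5 + 1.74*b^4 - 1.48*b^3 + 1.76*b^2 - 0.02*b - 2.88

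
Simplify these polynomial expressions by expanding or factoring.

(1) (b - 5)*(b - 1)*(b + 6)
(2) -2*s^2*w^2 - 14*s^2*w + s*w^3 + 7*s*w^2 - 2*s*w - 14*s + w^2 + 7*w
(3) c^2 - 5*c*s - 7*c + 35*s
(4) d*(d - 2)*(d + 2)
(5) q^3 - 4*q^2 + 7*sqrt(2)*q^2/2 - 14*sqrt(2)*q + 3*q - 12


(1) = b^3 - 31*b + 30
(2) = (-2*s + w)*(w + 7)*(s*w + 1)
(3) = (c - 7)*(c - 5*s)
(4) = d^3 - 4*d
(5) = (q - 4)*(q + sqrt(2)/2)*(q + 3*sqrt(2))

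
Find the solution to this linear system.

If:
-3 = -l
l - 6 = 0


Then:
No Solution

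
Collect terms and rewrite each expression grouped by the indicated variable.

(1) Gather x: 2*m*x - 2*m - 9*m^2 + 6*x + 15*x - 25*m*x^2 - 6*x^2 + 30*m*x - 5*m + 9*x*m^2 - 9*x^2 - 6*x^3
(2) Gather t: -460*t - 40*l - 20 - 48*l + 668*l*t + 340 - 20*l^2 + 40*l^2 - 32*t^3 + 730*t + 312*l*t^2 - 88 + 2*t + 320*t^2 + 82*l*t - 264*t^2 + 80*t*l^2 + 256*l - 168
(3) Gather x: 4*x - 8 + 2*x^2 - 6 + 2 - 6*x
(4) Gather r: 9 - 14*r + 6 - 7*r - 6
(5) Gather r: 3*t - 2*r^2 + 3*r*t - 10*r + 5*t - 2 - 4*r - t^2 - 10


(1) = -9*m^2 - 7*m - 6*x^3 + x^2*(-25*m - 15) + x*(9*m^2 + 32*m + 21)
(2) = 20*l^2 + 168*l - 32*t^3 + t^2*(312*l + 56) + t*(80*l^2 + 750*l + 272) + 64
(3) = 2*x^2 - 2*x - 12
(4) = 9 - 21*r
(5) = -2*r^2 + r*(3*t - 14) - t^2 + 8*t - 12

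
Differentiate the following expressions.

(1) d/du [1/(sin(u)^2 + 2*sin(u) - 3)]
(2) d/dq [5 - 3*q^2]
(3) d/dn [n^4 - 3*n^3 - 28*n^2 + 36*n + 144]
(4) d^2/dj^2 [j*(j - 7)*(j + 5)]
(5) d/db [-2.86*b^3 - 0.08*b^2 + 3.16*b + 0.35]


(1) = -2*(sin(u) + 1)*cos(u)/(sin(u)^2 + 2*sin(u) - 3)^2
(2) = -6*q
(3) = 4*n^3 - 9*n^2 - 56*n + 36
(4) = 6*j - 4
(5) = -8.58*b^2 - 0.16*b + 3.16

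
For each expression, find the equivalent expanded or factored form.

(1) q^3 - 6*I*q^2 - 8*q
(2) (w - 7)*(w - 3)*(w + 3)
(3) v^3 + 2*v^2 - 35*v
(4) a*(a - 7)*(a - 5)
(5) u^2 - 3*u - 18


(1) = q*(q - 4*I)*(q - 2*I)
(2) = w^3 - 7*w^2 - 9*w + 63
(3) = v*(v - 5)*(v + 7)
(4) = a^3 - 12*a^2 + 35*a
(5) = (u - 6)*(u + 3)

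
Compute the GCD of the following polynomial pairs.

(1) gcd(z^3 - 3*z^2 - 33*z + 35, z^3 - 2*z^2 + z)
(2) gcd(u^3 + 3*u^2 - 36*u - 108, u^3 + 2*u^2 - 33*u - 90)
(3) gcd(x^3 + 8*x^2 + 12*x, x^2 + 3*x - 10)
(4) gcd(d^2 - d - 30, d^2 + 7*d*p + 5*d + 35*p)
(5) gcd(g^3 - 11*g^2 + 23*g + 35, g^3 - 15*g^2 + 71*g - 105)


(1) = gcd((z - 7)*(z - 1)*(z + 5), z*(z - 1)^2) = z - 1
(2) = gcd((u - 6)*(u + 3)*(u + 6), (u - 6)*(u + 3)*(u + 5)) = u^2 - 3*u - 18
(3) = gcd(x*(x + 2)*(x + 6), (x - 2)*(x + 5)) = 1
(4) = gcd((d - 6)*(d + 5), (d + 5)*(d + 7*p)) = d + 5
(5) = gcd((g - 7)*(g - 5)*(g + 1), (g - 7)*(g - 5)*(g - 3)) = g^2 - 12*g + 35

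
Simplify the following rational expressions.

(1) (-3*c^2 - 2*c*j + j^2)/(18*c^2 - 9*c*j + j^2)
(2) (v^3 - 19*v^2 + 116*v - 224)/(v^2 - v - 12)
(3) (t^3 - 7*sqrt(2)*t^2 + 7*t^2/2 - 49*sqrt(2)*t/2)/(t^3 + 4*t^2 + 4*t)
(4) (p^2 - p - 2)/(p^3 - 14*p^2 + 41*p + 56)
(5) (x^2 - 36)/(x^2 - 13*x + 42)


(1) = (-c - j)/(6*c - j)
(2) = (v^2 - 15*v + 56)/(v + 3)
(3) = (2*t^2 + t*(7 - 14*sqrt(2)) - 49*sqrt(2))/(2*t^2 + 8*t + 8)
(4) = (p - 2)/(p^2 - 15*p + 56)
(5) = (x + 6)/(x - 7)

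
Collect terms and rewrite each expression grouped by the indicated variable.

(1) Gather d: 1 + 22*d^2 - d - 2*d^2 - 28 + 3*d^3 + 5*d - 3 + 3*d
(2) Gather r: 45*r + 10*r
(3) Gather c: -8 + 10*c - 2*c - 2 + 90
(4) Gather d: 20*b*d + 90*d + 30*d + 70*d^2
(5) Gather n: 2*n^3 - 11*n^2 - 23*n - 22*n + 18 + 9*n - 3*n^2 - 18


(1) = 3*d^3 + 20*d^2 + 7*d - 30
(2) = 55*r
(3) = 8*c + 80
(4) = 70*d^2 + d*(20*b + 120)
(5) = 2*n^3 - 14*n^2 - 36*n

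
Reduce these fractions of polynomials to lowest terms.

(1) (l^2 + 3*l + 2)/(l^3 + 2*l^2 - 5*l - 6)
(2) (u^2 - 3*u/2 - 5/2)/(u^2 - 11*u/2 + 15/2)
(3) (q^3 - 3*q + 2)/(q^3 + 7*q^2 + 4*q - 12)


(1) = (l + 2)/(l^2 + l - 6)
(2) = (u + 1)/(u - 3)
(3) = (q - 1)/(q + 6)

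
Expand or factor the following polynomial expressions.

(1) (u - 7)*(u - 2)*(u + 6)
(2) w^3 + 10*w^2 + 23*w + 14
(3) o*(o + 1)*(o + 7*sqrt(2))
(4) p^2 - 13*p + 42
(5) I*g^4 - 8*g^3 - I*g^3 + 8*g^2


(1) = u^3 - 3*u^2 - 40*u + 84
(2) = (w + 1)*(w + 2)*(w + 7)
(3) = o^3 + o^2 + 7*sqrt(2)*o^2 + 7*sqrt(2)*o
(4) = (p - 7)*(p - 6)
(5) = g^2*(g + 8*I)*(I*g - I)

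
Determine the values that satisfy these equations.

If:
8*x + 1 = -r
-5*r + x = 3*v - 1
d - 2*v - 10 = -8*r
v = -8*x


Then:
d = 882/65
r = -17/65
v = 48/65
x = -6/65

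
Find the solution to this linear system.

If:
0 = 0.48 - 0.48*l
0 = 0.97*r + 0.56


Then:
l = 1.00
r = -0.58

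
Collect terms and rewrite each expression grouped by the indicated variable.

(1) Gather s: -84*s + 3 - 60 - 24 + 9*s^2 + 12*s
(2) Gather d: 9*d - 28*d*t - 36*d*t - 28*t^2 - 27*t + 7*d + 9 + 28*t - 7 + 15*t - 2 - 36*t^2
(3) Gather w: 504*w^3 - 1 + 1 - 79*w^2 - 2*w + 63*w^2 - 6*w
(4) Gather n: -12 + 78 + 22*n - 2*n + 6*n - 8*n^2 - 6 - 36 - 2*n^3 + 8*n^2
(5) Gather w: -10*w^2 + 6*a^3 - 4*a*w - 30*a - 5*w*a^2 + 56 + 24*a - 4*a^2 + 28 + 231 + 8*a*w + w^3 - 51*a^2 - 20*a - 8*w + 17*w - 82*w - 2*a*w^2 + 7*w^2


(1) = 9*s^2 - 72*s - 81
(2) = d*(16 - 64*t) - 64*t^2 + 16*t
(3) = 504*w^3 - 16*w^2 - 8*w
(4) = -2*n^3 + 26*n + 24
(5) = 6*a^3 - 55*a^2 - 26*a + w^3 + w^2*(-2*a - 3) + w*(-5*a^2 + 4*a - 73) + 315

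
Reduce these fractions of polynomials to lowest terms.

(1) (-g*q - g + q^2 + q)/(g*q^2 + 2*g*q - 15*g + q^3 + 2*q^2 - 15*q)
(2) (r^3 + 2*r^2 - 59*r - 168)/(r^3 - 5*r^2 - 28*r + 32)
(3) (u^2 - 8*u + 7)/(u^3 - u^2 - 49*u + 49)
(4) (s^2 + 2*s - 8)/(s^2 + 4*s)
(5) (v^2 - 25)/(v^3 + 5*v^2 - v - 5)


(1) = (-g*q - g + q^2 + q)/(g*q^2 + 2*g*q - 15*g + q^3 + 2*q^2 - 15*q)
(2) = (r^2 + 10*r + 21)/(r^2 + 3*r - 4)
(3) = 1/(u + 7)
(4) = (s - 2)/s
(5) = (v - 5)/(v^2 - 1)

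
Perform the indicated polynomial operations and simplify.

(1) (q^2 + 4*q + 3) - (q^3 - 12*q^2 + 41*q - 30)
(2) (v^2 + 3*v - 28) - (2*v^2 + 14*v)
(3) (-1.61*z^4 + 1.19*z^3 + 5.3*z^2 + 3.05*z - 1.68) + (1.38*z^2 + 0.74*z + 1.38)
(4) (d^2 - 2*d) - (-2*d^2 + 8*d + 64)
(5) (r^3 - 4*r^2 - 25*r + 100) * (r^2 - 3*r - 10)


(1) = -q^3 + 13*q^2 - 37*q + 33
(2) = -v^2 - 11*v - 28
(3) = -1.61*z^4 + 1.19*z^3 + 6.68*z^2 + 3.79*z - 0.3
(4) = 3*d^2 - 10*d - 64
(5) = r^5 - 7*r^4 - 23*r^3 + 215*r^2 - 50*r - 1000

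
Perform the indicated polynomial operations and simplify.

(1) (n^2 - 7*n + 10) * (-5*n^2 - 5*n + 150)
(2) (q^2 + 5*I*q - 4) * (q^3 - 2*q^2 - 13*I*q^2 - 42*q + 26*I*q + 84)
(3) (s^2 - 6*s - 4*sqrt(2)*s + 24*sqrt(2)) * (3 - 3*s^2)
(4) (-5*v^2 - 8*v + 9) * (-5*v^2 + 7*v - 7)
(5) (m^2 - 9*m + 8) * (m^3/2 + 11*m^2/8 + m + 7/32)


(1) = -5*n^4 + 30*n^3 + 135*n^2 - 1100*n + 1500
(2) = q^5 - 2*q^4 - 8*I*q^4 + 19*q^3 + 16*I*q^3 - 38*q^2 - 158*I*q^2 + 168*q + 316*I*q - 336
(3) = -3*s^4 + 12*sqrt(2)*s^3 + 18*s^3 - 72*sqrt(2)*s^2 + 3*s^2 - 18*s - 12*sqrt(2)*s + 72*sqrt(2)
(4) = 25*v^4 + 5*v^3 - 66*v^2 + 119*v - 63
(5) = m^5/2 - 25*m^4/8 - 59*m^3/8 + 71*m^2/32 + 193*m/32 + 7/4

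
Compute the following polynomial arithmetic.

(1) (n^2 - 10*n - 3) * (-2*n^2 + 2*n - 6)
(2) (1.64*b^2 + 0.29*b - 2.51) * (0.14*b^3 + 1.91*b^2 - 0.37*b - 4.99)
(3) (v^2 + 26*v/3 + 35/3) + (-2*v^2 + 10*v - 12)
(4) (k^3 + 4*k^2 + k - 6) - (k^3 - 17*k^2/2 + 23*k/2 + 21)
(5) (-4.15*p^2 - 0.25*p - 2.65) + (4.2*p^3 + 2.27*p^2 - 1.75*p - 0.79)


(1) = -2*n^4 + 22*n^3 - 20*n^2 + 54*n + 18
(2) = 0.2296*b^5 + 3.173*b^4 - 0.4043*b^3 - 13.085*b^2 - 0.5184*b + 12.5249
(3) = -v^2 + 56*v/3 - 1/3
(4) = 25*k^2/2 - 21*k/2 - 27
(5) = 4.2*p^3 - 1.88*p^2 - 2.0*p - 3.44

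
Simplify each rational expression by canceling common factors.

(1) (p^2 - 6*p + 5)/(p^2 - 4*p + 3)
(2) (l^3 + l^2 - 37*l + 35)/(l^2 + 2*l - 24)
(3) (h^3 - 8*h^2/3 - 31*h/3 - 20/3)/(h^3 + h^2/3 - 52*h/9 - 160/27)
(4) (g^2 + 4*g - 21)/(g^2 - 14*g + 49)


(1) = (p - 5)/(p - 3)
(2) = (l^3 + l^2 - 37*l + 35)/(l^2 + 2*l - 24)
(3) = (9*h^2 - 36*h - 45)/(9*h^2 - 9*h - 40)
(4) = (g^2 + 4*g - 21)/(g^2 - 14*g + 49)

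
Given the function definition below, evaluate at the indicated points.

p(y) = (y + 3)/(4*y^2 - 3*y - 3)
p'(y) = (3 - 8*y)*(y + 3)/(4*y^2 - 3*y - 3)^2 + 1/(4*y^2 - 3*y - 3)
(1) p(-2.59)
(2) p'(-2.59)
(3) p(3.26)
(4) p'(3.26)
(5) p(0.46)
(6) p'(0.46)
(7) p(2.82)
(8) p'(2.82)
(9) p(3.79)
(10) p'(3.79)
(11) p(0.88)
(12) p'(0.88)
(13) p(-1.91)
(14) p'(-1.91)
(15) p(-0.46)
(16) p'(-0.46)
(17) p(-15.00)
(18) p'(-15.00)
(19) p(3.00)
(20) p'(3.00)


(1) = 0.01
(2) = 0.04
(3) = 0.21
(4) = -0.13
(5) = -0.98
(6) = -0.47
(7) = 0.29
(8) = -0.23
(9) = 0.16
(10) = -0.08
(11) = -1.53
(12) = -2.82
(13) = 0.06
(14) = 0.12
(15) = -3.28
(16) = 27.06
(17) = -0.01
(18) = -0.00
(19) = 0.25
(20) = -0.18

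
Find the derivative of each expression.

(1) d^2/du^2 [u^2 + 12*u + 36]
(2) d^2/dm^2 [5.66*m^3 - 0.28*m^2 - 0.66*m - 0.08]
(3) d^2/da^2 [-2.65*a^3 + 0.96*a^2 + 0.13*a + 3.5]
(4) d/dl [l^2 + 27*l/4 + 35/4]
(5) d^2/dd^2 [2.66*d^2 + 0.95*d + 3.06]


(1) = 2
(2) = 33.96*m - 0.56
(3) = 1.92 - 15.9*a
(4) = 2*l + 27/4
(5) = 5.32000000000000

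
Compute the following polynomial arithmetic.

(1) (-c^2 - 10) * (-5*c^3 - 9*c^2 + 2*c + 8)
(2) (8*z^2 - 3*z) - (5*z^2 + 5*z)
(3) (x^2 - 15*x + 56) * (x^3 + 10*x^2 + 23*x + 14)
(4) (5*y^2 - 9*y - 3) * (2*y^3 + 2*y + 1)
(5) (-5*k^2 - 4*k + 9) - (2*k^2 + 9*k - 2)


(1) = 5*c^5 + 9*c^4 + 48*c^3 + 82*c^2 - 20*c - 80
(2) = 3*z^2 - 8*z
(3) = x^5 - 5*x^4 - 71*x^3 + 229*x^2 + 1078*x + 784
(4) = 10*y^5 - 18*y^4 + 4*y^3 - 13*y^2 - 15*y - 3
(5) = -7*k^2 - 13*k + 11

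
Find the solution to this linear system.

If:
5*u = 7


Then:
u = 7/5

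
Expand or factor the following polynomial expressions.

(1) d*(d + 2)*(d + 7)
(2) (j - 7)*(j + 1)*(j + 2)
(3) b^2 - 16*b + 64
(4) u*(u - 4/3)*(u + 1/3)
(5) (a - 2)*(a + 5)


(1) = d^3 + 9*d^2 + 14*d
(2) = j^3 - 4*j^2 - 19*j - 14
(3) = (b - 8)^2
(4) = u^3 - u^2 - 4*u/9
(5) = a^2 + 3*a - 10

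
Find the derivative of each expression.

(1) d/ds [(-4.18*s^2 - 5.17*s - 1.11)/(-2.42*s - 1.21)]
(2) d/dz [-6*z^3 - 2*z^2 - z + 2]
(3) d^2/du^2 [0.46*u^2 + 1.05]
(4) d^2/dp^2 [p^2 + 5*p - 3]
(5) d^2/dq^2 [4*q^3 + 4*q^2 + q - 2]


(1) = (10.1156*s^2 + 10.1156*s + 3.5695)/(5.8564*s^2 + 5.8564*s + 1.4641)
(2) = -18*z^2 - 4*z - 1
(3) = 0.920000000000000
(4) = 2
(5) = 24*q + 8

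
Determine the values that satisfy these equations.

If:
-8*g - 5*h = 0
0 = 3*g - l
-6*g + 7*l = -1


Then:
g = -1/15
h = 8/75
l = -1/5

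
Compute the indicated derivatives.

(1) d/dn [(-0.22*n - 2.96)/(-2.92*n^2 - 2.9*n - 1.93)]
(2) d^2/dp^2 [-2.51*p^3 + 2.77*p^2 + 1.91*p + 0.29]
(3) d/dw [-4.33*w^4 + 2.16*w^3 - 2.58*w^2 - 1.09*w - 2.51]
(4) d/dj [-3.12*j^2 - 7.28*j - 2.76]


(1) = (0.6424*n^2 + 0.638*n - (0.22*n + 2.96)*(5.84*n + 2.9) + 0.4246)/(2.92*n^2 + 2.9*n + 1.93)^2
(2) = 5.54 - 15.06*p
(3) = -17.32*w^3 + 6.48*w^2 - 5.16*w - 1.09
(4) = -6.24*j - 7.28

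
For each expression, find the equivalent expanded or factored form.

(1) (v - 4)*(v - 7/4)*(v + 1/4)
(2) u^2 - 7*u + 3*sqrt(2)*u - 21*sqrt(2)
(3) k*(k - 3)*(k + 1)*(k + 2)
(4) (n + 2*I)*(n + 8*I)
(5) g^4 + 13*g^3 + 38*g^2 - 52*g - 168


(1) = v^3 - 11*v^2/2 + 89*v/16 + 7/4
(2) = (u - 7)*(u + 3*sqrt(2))
(3) = k^4 - 7*k^2 - 6*k
(4) = n^2 + 10*I*n - 16
(5) = (g - 2)*(g + 2)*(g + 6)*(g + 7)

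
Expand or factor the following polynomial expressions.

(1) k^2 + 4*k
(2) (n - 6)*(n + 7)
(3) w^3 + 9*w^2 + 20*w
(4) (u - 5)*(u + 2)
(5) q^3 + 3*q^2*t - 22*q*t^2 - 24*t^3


(1) = k*(k + 4)
(2) = n^2 + n - 42
(3) = w*(w + 4)*(w + 5)
(4) = u^2 - 3*u - 10
(5) = (q - 4*t)*(q + t)*(q + 6*t)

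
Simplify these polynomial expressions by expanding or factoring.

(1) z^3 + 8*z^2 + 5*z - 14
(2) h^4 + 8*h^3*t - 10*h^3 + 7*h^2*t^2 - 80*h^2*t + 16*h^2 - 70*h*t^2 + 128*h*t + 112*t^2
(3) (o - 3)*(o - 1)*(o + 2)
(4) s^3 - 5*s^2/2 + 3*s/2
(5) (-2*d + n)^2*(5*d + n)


(1) = (z - 1)*(z + 2)*(z + 7)
(2) = (h - 8)*(h - 2)*(h + t)*(h + 7*t)
(3) = o^3 - 2*o^2 - 5*o + 6
(4) = s*(s - 3/2)*(s - 1)
(5) = 20*d^3 - 16*d^2*n + d*n^2 + n^3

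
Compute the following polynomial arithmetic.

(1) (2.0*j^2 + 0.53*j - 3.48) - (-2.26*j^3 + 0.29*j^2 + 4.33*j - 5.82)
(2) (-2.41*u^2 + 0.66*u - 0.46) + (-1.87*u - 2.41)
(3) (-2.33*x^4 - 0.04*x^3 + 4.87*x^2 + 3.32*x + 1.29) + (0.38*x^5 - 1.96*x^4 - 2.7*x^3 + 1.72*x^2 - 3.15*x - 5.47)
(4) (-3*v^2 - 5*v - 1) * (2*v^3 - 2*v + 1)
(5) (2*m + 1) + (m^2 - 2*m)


(1) = 2.26*j^3 + 1.71*j^2 - 3.8*j + 2.34
(2) = -2.41*u^2 - 1.21*u - 2.87
(3) = 0.38*x^5 - 4.29*x^4 - 2.74*x^3 + 6.59*x^2 + 0.17*x - 4.18
(4) = -6*v^5 - 10*v^4 + 4*v^3 + 7*v^2 - 3*v - 1
(5) = m^2 + 1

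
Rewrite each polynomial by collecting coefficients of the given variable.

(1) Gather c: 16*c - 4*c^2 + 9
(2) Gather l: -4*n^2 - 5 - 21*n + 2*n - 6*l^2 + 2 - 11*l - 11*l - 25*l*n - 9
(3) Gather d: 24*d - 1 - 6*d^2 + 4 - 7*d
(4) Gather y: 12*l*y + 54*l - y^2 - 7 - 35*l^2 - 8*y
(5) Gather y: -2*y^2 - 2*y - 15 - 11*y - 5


(1) = -4*c^2 + 16*c + 9
(2) = -6*l^2 + l*(-25*n - 22) - 4*n^2 - 19*n - 12
(3) = -6*d^2 + 17*d + 3
(4) = -35*l^2 + 54*l - y^2 + y*(12*l - 8) - 7
(5) = -2*y^2 - 13*y - 20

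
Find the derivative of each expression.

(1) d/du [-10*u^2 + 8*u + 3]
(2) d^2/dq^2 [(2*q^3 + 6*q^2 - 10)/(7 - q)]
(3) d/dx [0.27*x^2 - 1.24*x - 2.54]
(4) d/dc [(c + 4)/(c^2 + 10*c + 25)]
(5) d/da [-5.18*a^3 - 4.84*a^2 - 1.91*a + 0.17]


(1) = 8 - 20*u
(2) = 4*(-q^3 + 21*q^2 - 147*q - 142)/(q^3 - 21*q^2 + 147*q - 343)
(3) = 0.54*x - 1.24
(4) = (-c - 3)/(c^3 + 15*c^2 + 75*c + 125)
(5) = -15.54*a^2 - 9.68*a - 1.91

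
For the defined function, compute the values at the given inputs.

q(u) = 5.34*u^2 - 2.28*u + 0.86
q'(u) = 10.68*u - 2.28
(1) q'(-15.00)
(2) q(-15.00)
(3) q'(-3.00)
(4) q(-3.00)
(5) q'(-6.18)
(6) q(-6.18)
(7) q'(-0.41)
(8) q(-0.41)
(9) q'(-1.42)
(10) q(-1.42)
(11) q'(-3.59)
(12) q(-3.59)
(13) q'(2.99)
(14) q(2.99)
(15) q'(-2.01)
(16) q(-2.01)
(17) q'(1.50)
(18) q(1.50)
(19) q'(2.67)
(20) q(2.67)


(1) = -162.48
(2) = 1236.56
(3) = -34.32
(4) = 55.76
(5) = -68.28
(6) = 218.90
(7) = -6.66
(8) = 2.69
(9) = -17.45
(10) = 14.87
(11) = -40.62
(12) = 77.87
(13) = 29.65
(14) = 41.78
(15) = -23.75
(16) = 27.02
(17) = 13.74
(18) = 9.46
(19) = 26.24
(20) = 32.84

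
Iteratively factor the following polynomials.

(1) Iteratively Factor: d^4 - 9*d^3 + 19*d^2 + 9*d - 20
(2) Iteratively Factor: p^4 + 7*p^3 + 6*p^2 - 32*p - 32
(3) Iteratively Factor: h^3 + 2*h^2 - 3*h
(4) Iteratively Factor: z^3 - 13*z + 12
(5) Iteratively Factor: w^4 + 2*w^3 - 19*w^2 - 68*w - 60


(1) = (d - 4)*(d^3 - 5*d^2 - d + 5) = (d - 5)*(d - 4)*(d^2 - 1) = (d - 5)*(d - 4)*(d + 1)*(d - 1)
(2) = (p + 1)*(p^3 + 6*p^2 - 32) = (p - 2)*(p + 1)*(p^2 + 8*p + 16) = (p - 2)*(p + 1)*(p + 4)*(p + 4)
(3) = (h - 1)*(h^2 + 3*h) = (h - 1)*(h + 3)*(h)
(4) = (z + 4)*(z^2 - 4*z + 3) = (z - 3)*(z + 4)*(z - 1)
(5) = (w - 5)*(w^3 + 7*w^2 + 16*w + 12) = (w - 5)*(w + 2)*(w^2 + 5*w + 6) = (w - 5)*(w + 2)*(w + 3)*(w + 2)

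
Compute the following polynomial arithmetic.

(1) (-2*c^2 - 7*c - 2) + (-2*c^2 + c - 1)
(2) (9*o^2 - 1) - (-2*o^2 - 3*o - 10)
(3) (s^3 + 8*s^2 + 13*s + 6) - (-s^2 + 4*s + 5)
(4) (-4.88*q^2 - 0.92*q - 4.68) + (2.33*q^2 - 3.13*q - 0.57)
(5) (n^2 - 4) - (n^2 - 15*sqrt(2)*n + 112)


(1) = -4*c^2 - 6*c - 3
(2) = 11*o^2 + 3*o + 9
(3) = s^3 + 9*s^2 + 9*s + 1
(4) = -2.55*q^2 - 4.05*q - 5.25
(5) = 15*sqrt(2)*n - 116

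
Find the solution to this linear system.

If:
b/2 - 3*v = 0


Then:
b = 6*v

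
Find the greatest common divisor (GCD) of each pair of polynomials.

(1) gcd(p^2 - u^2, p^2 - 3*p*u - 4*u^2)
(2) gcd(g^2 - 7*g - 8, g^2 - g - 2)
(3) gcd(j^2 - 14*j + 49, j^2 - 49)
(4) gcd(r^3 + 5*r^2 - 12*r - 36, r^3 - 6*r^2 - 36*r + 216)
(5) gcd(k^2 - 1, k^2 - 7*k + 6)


(1) = p + u
(2) = gcd((g - 8)*(g + 1), (g - 2)*(g + 1)) = g + 1
(3) = gcd((j - 7)^2, (j - 7)*(j + 7)) = j - 7
(4) = gcd((r - 3)*(r + 2)*(r + 6), (r - 6)^2*(r + 6)) = r + 6
(5) = gcd((k - 1)*(k + 1), (k - 6)*(k - 1)) = k - 1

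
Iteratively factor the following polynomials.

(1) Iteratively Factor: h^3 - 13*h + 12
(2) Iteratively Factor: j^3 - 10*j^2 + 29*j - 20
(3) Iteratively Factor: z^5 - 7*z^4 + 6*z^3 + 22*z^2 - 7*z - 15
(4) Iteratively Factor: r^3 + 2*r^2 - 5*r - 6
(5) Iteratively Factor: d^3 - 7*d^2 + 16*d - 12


(1) = (h - 3)*(h^2 + 3*h - 4) = (h - 3)*(h + 4)*(h - 1)
(2) = (j - 5)*(j^2 - 5*j + 4) = (j - 5)*(j - 1)*(j - 4)
(3) = (z - 1)*(z^4 - 6*z^3 + 22*z + 15) = (z - 5)*(z - 1)*(z^3 - z^2 - 5*z - 3) = (z - 5)*(z - 3)*(z - 1)*(z^2 + 2*z + 1) = (z - 5)*(z - 3)*(z - 1)*(z + 1)*(z + 1)
(4) = (r + 3)*(r^2 - r - 2) = (r - 2)*(r + 3)*(r + 1)
(5) = (d - 2)*(d^2 - 5*d + 6) = (d - 3)*(d - 2)*(d - 2)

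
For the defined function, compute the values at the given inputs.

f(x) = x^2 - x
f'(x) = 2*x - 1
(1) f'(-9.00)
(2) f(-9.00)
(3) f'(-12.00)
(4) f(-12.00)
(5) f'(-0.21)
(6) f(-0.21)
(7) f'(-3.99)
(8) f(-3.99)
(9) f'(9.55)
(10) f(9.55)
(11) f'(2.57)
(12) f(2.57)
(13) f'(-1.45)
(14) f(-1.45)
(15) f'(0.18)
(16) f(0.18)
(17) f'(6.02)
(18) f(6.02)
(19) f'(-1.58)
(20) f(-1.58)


(1) = -19.00
(2) = 90.00
(3) = -25.00
(4) = 156.00
(5) = -1.42
(6) = 0.25
(7) = -8.98
(8) = 19.91
(9) = 18.10
(10) = 81.65
(11) = 4.14
(12) = 4.03
(13) = -3.90
(14) = 3.55
(15) = -0.64
(16) = -0.15
(17) = 11.04
(18) = 30.22
(19) = -4.16
(20) = 4.08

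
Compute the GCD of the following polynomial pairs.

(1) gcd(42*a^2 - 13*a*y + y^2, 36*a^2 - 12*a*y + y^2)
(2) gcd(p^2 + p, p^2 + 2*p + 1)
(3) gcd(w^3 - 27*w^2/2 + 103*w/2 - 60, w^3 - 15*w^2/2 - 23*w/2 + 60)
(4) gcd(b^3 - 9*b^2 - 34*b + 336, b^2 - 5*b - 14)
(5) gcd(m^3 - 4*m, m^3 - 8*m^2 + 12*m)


(1) = -6*a + y
(2) = p + 1
(3) = w^2 - 21*w/2 + 20
(4) = b - 7
(5) = gcd(m*(m - 2)*(m + 2), m*(m - 6)*(m - 2)) = m^2 - 2*m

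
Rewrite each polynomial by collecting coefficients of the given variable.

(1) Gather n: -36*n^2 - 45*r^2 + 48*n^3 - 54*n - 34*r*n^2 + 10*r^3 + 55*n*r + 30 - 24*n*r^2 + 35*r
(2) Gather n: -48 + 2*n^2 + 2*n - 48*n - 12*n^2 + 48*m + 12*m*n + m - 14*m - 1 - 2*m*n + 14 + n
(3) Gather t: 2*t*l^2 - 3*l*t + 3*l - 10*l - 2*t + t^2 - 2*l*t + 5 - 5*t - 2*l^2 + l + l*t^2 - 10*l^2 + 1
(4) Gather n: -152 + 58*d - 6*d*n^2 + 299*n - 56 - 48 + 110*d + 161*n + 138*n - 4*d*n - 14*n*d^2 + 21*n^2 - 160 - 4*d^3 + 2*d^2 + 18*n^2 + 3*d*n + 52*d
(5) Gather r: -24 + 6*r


(1) = 48*n^3 + n^2*(-34*r - 36) + n*(-24*r^2 + 55*r - 54) + 10*r^3 - 45*r^2 + 35*r + 30
(2) = 35*m - 10*n^2 + n*(10*m - 45) - 35
(3) = -12*l^2 - 6*l + t^2*(l + 1) + t*(2*l^2 - 5*l - 7) + 6
(4) = -4*d^3 + 2*d^2 + 220*d + n^2*(39 - 6*d) + n*(-14*d^2 - d + 598) - 416
(5) = 6*r - 24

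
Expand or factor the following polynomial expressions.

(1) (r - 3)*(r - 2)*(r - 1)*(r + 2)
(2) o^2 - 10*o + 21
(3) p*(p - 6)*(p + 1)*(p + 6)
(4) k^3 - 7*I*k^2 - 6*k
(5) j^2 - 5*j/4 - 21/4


(1) = r^4 - 4*r^3 - r^2 + 16*r - 12
(2) = (o - 7)*(o - 3)
(3) = p^4 + p^3 - 36*p^2 - 36*p
(4) = k*(k - 6*I)*(k - I)
(5) = (j - 3)*(j + 7/4)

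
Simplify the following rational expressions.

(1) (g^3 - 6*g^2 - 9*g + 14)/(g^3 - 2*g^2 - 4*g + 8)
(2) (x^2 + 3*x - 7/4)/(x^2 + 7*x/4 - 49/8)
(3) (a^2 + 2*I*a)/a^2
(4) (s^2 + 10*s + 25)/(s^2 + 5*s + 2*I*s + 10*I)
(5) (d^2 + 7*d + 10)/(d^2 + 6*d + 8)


(1) = (g^2 - 8*g + 7)/(g^2 - 4*g + 4)
(2) = (4*x - 2)/(4*x - 7)
(3) = (a + 2*I)/a
(4) = (s + 5)/(s + 2*I)
(5) = (d + 5)/(d + 4)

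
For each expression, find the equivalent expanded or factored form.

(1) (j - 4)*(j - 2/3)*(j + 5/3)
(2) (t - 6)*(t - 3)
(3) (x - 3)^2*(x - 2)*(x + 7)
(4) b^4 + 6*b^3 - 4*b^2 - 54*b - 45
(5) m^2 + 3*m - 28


(1) = j^3 - 3*j^2 - 46*j/9 + 40/9
(2) = t^2 - 9*t + 18
(3) = x^4 - x^3 - 35*x^2 + 129*x - 126
(4) = (b - 3)*(b + 1)*(b + 3)*(b + 5)
(5) = (m - 4)*(m + 7)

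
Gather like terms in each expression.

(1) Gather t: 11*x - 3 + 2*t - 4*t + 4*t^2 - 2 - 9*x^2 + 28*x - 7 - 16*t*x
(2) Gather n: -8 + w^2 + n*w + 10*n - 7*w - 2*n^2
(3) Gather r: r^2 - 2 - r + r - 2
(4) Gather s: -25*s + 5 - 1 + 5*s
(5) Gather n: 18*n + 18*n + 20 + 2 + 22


(1) = 4*t^2 + t*(-16*x - 2) - 9*x^2 + 39*x - 12
(2) = -2*n^2 + n*(w + 10) + w^2 - 7*w - 8
(3) = r^2 - 4
(4) = 4 - 20*s
(5) = 36*n + 44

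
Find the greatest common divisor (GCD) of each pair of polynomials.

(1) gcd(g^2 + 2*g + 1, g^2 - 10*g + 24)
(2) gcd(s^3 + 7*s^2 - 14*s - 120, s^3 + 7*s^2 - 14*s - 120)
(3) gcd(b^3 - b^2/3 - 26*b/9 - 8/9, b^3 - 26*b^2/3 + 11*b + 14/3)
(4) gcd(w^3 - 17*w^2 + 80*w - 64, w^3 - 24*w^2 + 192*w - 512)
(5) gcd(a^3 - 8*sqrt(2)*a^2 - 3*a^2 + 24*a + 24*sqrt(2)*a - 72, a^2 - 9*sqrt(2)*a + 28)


(1) = gcd((g + 1)^2, (g - 6)*(g - 4)) = 1
(2) = gcd((s - 4)*(s + 5)*(s + 6), (s - 4)*(s + 5)*(s + 6)) = s^3 + 7*s^2 - 14*s - 120
(3) = gcd((b - 2)*(b + 1/3)*(b + 4/3), (b - 7)*(b - 2)*(b + 1/3)) = b^2 - 5*b/3 - 2/3
(4) = w^2 - 16*w + 64
(5) = gcd((a - 3)*(a - 6*sqrt(2))*(a - 2*sqrt(2)), (a - 7*sqrt(2))*(a - 2*sqrt(2))) = a - 2*sqrt(2)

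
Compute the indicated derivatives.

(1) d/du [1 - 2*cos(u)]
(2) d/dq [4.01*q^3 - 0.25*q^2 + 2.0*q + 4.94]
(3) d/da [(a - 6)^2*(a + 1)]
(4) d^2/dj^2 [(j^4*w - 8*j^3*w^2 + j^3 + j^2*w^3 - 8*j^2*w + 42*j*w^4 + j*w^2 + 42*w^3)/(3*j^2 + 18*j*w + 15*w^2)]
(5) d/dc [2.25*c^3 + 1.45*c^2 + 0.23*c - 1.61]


(1) = 2*sin(u)
(2) = 12.03*q^2 - 0.5*q + 2.0
(3) = (a - 6)*(3*a - 4)
(4) = 2*w*(j^6 + 18*j^5*w + 123*j^4*w^2 + 28*j^3*w^3 + 80*j^3*w - 585*j^2*w^4 + 336*j^2*w^2 - 1230*j*w^5 + 816*j*w^3 - 1235*w^6 + 1072*w^4)/(3*(j^6 + 18*j^5*w + 123*j^4*w^2 + 396*j^3*w^3 + 615*j^2*w^4 + 450*j*w^5 + 125*w^6))
(5) = 6.75*c^2 + 2.9*c + 0.23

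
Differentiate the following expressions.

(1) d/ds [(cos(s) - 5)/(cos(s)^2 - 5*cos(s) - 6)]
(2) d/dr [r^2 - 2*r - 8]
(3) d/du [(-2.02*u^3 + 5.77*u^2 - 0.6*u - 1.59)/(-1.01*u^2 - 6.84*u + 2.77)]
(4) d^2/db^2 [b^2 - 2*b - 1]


(1) = (cos(s)^2 - 10*cos(s) + 31)*sin(s)/(sin(s)^2 + 5*cos(s) + 5)^2
(2) = 2*r - 2
(3) = (2.0402*u^4 + 27.6336*u^3 - 56.859*u^2 + 28.754*u - 12.5376)/(1.0201*u^4 + 13.8168*u^3 + 41.1902*u^2 - 37.8936*u + 7.6729)
(4) = 2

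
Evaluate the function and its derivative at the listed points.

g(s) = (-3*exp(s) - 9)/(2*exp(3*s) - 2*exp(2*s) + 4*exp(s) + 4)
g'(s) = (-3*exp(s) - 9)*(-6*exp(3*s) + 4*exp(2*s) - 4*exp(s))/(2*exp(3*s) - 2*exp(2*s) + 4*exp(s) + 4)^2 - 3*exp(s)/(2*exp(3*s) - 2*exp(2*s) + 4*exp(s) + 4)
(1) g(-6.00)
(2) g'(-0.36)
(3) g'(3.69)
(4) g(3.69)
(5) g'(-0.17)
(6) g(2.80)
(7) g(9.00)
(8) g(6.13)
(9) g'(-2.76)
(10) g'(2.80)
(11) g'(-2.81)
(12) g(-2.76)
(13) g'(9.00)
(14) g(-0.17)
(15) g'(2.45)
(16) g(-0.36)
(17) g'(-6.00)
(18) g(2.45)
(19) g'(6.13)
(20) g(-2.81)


(1) = -2.25
(2) = 0.44
(3) = 0.00
(4) = -0.00
(5) = 0.58
(6) = -0.01
(7) = -0.00
(8) = -0.00
(9) = 0.08
(10) = 0.02
(11) = 0.07
(12) = -2.16
(13) = 0.00
(14) = -1.61
(15) = 0.03
(16) = -1.71
(17) = 0.00
(18) = -0.02
(19) = 0.00
(20) = -2.17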